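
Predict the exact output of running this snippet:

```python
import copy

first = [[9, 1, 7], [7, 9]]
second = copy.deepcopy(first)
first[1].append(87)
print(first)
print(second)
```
[[9, 1, 7], [7, 9, 87]]
[[9, 1, 7], [7, 9]]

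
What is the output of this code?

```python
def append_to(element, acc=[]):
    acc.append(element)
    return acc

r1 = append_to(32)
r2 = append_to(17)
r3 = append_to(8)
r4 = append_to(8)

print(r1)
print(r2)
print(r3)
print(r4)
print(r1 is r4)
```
[32, 17, 8, 8]
[32, 17, 8, 8]
[32, 17, 8, 8]
[32, 17, 8, 8]
True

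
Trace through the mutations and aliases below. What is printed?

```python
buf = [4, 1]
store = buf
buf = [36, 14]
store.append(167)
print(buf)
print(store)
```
[36, 14]
[4, 1, 167]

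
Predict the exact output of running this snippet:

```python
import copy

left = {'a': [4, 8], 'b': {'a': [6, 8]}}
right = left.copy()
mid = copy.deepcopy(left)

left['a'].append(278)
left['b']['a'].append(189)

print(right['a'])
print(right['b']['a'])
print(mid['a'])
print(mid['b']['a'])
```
[4, 8, 278]
[6, 8, 189]
[4, 8]
[6, 8]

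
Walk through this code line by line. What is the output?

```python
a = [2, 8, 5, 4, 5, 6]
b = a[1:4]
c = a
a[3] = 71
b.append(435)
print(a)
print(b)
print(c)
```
[2, 8, 5, 71, 5, 6]
[8, 5, 4, 435]
[2, 8, 5, 71, 5, 6]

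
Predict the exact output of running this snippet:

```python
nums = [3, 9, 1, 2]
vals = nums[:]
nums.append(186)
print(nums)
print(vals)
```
[3, 9, 1, 2, 186]
[3, 9, 1, 2]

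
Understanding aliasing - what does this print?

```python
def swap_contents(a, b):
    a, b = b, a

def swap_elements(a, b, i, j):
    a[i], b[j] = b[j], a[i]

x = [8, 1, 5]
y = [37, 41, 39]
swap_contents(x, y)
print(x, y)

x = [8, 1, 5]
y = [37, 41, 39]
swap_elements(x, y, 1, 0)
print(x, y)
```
[8, 1, 5] [37, 41, 39]
[8, 37, 5] [1, 41, 39]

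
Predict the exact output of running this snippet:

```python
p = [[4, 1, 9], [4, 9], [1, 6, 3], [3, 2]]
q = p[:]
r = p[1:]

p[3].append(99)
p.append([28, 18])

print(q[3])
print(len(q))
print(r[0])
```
[3, 2, 99]
4
[4, 9]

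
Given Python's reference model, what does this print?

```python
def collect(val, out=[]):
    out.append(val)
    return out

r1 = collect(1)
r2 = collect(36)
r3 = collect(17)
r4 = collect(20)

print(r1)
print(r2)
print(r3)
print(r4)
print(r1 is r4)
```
[1, 36, 17, 20]
[1, 36, 17, 20]
[1, 36, 17, 20]
[1, 36, 17, 20]
True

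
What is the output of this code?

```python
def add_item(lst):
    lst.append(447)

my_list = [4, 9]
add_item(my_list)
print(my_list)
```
[4, 9, 447]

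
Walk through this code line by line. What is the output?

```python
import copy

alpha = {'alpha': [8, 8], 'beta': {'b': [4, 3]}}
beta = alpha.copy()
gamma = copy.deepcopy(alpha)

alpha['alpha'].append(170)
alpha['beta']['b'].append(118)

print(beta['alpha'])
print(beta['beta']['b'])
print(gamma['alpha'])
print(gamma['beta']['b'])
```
[8, 8, 170]
[4, 3, 118]
[8, 8]
[4, 3]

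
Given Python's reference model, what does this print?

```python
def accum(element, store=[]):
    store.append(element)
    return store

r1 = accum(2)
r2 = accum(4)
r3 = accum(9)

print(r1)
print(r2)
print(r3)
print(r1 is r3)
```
[2, 4, 9]
[2, 4, 9]
[2, 4, 9]
True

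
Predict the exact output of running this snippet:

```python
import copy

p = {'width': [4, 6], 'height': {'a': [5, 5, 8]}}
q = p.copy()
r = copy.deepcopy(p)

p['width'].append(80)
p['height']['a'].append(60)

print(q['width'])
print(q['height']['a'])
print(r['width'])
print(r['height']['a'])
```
[4, 6, 80]
[5, 5, 8, 60]
[4, 6]
[5, 5, 8]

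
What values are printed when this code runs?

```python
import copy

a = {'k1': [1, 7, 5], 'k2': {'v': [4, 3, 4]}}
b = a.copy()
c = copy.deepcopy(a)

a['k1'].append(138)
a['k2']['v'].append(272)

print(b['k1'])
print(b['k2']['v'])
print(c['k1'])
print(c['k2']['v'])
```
[1, 7, 5, 138]
[4, 3, 4, 272]
[1, 7, 5]
[4, 3, 4]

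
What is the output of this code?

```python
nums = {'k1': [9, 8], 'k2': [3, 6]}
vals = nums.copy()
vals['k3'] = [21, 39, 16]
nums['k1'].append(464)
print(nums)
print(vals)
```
{'k1': [9, 8, 464], 'k2': [3, 6]}
{'k1': [9, 8, 464], 'k2': [3, 6], 'k3': [21, 39, 16]}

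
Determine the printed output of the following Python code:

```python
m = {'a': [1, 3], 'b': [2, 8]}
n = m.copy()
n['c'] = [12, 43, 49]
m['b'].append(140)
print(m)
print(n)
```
{'a': [1, 3], 'b': [2, 8, 140]}
{'a': [1, 3], 'b': [2, 8, 140], 'c': [12, 43, 49]}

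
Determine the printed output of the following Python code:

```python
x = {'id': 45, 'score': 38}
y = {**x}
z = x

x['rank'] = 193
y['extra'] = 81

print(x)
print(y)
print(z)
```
{'id': 45, 'score': 38, 'rank': 193}
{'id': 45, 'score': 38, 'extra': 81}
{'id': 45, 'score': 38, 'rank': 193}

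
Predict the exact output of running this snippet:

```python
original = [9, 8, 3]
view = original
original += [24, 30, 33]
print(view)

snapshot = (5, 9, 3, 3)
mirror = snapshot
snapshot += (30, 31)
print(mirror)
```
[9, 8, 3, 24, 30, 33]
(5, 9, 3, 3)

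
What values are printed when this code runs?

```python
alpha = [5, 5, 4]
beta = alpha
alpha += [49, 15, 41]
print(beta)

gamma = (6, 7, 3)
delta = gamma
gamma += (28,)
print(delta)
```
[5, 5, 4, 49, 15, 41]
(6, 7, 3)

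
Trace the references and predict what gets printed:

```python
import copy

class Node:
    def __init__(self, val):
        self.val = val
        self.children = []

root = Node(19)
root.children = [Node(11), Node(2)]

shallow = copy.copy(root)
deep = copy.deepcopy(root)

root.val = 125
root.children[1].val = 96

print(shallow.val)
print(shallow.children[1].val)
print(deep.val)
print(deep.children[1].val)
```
19
96
19
2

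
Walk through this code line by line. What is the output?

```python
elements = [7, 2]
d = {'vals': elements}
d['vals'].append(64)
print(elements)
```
[7, 2, 64]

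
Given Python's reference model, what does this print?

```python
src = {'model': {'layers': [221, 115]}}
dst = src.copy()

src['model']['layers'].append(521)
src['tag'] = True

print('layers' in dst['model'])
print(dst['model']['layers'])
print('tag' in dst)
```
True
[221, 115, 521]
False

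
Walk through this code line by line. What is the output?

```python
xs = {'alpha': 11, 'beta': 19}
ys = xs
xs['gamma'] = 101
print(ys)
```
{'alpha': 11, 'beta': 19, 'gamma': 101}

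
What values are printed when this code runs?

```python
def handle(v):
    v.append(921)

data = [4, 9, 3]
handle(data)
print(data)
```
[4, 9, 3, 921]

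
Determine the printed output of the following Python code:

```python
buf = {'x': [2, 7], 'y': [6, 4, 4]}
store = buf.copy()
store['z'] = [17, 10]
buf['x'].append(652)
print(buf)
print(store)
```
{'x': [2, 7, 652], 'y': [6, 4, 4]}
{'x': [2, 7, 652], 'y': [6, 4, 4], 'z': [17, 10]}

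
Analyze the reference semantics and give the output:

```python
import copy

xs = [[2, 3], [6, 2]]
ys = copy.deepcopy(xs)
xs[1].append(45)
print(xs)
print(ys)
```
[[2, 3], [6, 2, 45]]
[[2, 3], [6, 2]]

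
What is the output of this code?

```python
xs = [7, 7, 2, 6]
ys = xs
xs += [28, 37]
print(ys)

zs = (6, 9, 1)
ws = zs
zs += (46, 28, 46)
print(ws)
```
[7, 7, 2, 6, 28, 37]
(6, 9, 1)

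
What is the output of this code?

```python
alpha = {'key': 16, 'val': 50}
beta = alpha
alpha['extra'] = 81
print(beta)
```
{'key': 16, 'val': 50, 'extra': 81}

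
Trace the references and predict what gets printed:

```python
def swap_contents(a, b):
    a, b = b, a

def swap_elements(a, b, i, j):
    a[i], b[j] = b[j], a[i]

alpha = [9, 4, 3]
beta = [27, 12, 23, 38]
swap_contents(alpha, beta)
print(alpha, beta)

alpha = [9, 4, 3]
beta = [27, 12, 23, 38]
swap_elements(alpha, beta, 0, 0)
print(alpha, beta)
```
[9, 4, 3] [27, 12, 23, 38]
[27, 4, 3] [9, 12, 23, 38]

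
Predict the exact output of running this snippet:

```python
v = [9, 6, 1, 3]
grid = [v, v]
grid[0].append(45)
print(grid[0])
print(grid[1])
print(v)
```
[9, 6, 1, 3, 45]
[9, 6, 1, 3, 45]
[9, 6, 1, 3, 45]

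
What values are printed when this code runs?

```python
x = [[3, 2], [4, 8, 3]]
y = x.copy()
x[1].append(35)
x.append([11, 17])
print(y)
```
[[3, 2], [4, 8, 3, 35]]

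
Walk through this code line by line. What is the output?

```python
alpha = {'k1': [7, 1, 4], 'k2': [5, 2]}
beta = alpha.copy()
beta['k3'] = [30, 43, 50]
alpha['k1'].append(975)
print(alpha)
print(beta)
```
{'k1': [7, 1, 4, 975], 'k2': [5, 2]}
{'k1': [7, 1, 4, 975], 'k2': [5, 2], 'k3': [30, 43, 50]}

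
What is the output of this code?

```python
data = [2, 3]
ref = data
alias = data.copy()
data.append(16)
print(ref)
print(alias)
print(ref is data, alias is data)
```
[2, 3, 16]
[2, 3]
True False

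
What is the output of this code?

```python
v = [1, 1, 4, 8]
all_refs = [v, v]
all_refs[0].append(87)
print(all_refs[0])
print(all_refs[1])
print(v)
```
[1, 1, 4, 8, 87]
[1, 1, 4, 8, 87]
[1, 1, 4, 8, 87]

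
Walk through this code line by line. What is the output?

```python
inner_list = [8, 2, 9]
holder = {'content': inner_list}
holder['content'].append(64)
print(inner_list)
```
[8, 2, 9, 64]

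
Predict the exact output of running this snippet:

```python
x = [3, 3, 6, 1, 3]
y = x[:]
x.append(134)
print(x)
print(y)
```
[3, 3, 6, 1, 3, 134]
[3, 3, 6, 1, 3]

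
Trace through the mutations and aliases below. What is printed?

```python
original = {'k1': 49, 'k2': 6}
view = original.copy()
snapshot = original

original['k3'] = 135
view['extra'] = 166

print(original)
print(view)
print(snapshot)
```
{'k1': 49, 'k2': 6, 'k3': 135}
{'k1': 49, 'k2': 6, 'extra': 166}
{'k1': 49, 'k2': 6, 'k3': 135}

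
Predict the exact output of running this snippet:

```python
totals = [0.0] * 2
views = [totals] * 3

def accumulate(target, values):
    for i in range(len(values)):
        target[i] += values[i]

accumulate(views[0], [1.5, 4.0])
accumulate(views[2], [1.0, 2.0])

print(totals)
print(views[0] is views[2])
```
[2.5, 6.0]
True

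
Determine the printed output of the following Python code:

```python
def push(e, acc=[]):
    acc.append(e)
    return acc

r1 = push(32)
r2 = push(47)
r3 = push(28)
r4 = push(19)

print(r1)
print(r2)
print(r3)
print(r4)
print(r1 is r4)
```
[32, 47, 28, 19]
[32, 47, 28, 19]
[32, 47, 28, 19]
[32, 47, 28, 19]
True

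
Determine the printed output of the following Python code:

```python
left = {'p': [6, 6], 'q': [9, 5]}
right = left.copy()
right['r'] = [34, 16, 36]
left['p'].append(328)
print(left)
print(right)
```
{'p': [6, 6, 328], 'q': [9, 5]}
{'p': [6, 6, 328], 'q': [9, 5], 'r': [34, 16, 36]}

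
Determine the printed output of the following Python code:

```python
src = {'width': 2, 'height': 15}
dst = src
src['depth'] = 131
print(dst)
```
{'width': 2, 'height': 15, 'depth': 131}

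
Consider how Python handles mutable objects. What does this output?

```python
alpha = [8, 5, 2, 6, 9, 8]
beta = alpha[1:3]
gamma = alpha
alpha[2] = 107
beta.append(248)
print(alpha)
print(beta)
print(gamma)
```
[8, 5, 107, 6, 9, 8]
[5, 2, 248]
[8, 5, 107, 6, 9, 8]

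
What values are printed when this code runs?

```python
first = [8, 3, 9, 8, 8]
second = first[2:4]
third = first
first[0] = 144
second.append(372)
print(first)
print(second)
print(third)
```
[144, 3, 9, 8, 8]
[9, 8, 372]
[144, 3, 9, 8, 8]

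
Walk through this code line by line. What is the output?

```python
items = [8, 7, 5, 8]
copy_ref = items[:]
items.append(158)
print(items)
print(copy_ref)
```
[8, 7, 5, 8, 158]
[8, 7, 5, 8]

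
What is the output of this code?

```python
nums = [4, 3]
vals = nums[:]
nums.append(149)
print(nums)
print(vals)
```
[4, 3, 149]
[4, 3]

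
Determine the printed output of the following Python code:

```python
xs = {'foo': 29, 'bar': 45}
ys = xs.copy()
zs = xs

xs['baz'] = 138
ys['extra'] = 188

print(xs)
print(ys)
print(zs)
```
{'foo': 29, 'bar': 45, 'baz': 138}
{'foo': 29, 'bar': 45, 'extra': 188}
{'foo': 29, 'bar': 45, 'baz': 138}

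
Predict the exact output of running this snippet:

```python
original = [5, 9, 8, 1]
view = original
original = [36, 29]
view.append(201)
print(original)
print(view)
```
[36, 29]
[5, 9, 8, 1, 201]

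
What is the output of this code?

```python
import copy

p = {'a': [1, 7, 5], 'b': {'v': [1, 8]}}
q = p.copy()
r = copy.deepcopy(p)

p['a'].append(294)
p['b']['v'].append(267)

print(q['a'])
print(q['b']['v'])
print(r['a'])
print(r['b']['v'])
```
[1, 7, 5, 294]
[1, 8, 267]
[1, 7, 5]
[1, 8]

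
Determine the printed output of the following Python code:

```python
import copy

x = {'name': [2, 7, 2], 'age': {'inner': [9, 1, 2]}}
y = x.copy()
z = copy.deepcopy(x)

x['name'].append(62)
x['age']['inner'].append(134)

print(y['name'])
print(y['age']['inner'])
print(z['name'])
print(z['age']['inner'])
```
[2, 7, 2, 62]
[9, 1, 2, 134]
[2, 7, 2]
[9, 1, 2]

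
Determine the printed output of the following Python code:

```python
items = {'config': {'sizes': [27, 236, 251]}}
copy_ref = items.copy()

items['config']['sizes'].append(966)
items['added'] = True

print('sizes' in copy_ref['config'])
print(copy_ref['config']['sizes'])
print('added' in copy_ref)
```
True
[27, 236, 251, 966]
False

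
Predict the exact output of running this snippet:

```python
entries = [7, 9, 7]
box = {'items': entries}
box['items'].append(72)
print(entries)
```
[7, 9, 7, 72]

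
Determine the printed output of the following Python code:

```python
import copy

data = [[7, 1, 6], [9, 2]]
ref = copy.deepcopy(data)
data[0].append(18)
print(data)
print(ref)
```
[[7, 1, 6, 18], [9, 2]]
[[7, 1, 6], [9, 2]]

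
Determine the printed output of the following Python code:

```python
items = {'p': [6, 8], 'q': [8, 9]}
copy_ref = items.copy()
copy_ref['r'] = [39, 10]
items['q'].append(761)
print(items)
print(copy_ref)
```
{'p': [6, 8], 'q': [8, 9, 761]}
{'p': [6, 8], 'q': [8, 9, 761], 'r': [39, 10]}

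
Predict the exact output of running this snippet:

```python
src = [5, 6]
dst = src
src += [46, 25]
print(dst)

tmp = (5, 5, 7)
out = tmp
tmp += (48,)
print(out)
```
[5, 6, 46, 25]
(5, 5, 7)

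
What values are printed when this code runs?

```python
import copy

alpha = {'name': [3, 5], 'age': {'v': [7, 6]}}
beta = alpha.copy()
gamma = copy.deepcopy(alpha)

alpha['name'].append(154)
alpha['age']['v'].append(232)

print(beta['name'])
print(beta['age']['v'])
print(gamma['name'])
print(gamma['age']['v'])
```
[3, 5, 154]
[7, 6, 232]
[3, 5]
[7, 6]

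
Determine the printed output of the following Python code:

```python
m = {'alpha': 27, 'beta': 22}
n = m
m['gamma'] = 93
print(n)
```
{'alpha': 27, 'beta': 22, 'gamma': 93}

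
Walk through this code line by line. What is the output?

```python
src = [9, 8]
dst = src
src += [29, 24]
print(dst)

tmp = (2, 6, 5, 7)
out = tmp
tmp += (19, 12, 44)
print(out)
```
[9, 8, 29, 24]
(2, 6, 5, 7)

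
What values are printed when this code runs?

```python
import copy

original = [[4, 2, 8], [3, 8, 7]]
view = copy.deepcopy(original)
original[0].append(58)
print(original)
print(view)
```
[[4, 2, 8, 58], [3, 8, 7]]
[[4, 2, 8], [3, 8, 7]]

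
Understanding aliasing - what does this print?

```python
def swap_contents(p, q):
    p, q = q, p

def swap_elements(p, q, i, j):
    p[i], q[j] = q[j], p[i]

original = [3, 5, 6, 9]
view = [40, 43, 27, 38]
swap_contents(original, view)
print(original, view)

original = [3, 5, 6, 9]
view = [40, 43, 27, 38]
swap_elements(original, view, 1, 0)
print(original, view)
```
[3, 5, 6, 9] [40, 43, 27, 38]
[3, 40, 6, 9] [5, 43, 27, 38]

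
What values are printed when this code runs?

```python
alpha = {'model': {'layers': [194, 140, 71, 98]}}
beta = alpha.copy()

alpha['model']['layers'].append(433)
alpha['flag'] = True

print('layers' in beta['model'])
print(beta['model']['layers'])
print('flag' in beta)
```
True
[194, 140, 71, 98, 433]
False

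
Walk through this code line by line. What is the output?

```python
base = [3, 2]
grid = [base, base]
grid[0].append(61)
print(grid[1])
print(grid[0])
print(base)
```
[3, 2, 61]
[3, 2, 61]
[3, 2, 61]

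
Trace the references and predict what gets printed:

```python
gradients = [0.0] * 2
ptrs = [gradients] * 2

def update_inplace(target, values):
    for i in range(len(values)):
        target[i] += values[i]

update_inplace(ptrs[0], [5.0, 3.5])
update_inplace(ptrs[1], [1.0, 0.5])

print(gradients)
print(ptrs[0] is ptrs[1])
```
[6.0, 4.0]
True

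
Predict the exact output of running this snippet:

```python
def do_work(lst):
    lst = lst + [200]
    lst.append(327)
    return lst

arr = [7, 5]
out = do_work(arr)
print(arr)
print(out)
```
[7, 5]
[7, 5, 200, 327]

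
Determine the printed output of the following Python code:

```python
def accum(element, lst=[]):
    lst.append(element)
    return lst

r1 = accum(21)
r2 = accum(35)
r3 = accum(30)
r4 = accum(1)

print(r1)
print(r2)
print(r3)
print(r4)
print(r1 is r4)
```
[21, 35, 30, 1]
[21, 35, 30, 1]
[21, 35, 30, 1]
[21, 35, 30, 1]
True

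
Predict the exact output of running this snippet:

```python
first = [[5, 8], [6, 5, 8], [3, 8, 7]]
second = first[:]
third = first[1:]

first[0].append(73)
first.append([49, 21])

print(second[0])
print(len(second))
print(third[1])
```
[5, 8, 73]
3
[3, 8, 7]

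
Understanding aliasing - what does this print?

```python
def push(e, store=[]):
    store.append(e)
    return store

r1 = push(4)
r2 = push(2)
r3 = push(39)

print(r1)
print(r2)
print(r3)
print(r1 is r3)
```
[4, 2, 39]
[4, 2, 39]
[4, 2, 39]
True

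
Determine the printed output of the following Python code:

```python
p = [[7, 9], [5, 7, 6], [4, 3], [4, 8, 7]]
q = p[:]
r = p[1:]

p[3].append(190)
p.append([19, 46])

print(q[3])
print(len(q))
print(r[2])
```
[4, 8, 7, 190]
4
[4, 8, 7, 190]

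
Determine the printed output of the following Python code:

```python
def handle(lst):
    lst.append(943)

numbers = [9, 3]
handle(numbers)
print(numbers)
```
[9, 3, 943]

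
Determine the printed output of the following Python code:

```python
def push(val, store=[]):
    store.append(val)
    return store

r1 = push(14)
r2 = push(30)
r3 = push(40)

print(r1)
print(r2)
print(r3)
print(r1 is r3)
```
[14, 30, 40]
[14, 30, 40]
[14, 30, 40]
True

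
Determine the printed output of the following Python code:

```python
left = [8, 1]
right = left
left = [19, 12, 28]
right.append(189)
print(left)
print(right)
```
[19, 12, 28]
[8, 1, 189]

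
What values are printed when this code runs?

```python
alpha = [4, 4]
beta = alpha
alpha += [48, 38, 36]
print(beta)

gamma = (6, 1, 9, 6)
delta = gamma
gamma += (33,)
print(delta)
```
[4, 4, 48, 38, 36]
(6, 1, 9, 6)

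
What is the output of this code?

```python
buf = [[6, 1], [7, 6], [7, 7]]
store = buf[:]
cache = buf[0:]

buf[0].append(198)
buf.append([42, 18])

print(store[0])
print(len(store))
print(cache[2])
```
[6, 1, 198]
3
[7, 7]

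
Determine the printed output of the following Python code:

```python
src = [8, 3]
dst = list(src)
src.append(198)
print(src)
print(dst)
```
[8, 3, 198]
[8, 3]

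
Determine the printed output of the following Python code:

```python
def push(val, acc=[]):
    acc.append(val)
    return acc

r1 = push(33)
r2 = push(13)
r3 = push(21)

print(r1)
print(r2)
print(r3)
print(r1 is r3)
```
[33, 13, 21]
[33, 13, 21]
[33, 13, 21]
True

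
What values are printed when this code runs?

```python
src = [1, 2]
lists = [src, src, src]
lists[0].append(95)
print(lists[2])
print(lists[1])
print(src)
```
[1, 2, 95]
[1, 2, 95]
[1, 2, 95]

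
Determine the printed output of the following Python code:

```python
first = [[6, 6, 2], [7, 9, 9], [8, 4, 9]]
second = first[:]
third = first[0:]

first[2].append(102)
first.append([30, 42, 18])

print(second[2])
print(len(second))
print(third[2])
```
[8, 4, 9, 102]
3
[8, 4, 9, 102]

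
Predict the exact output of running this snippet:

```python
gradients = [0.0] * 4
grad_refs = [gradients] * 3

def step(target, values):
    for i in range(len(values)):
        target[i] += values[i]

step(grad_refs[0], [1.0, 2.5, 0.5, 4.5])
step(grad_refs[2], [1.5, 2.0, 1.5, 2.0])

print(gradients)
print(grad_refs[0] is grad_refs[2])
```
[2.5, 4.5, 2.0, 6.5]
True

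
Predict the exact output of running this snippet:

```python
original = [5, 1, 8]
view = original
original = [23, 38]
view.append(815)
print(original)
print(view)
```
[23, 38]
[5, 1, 8, 815]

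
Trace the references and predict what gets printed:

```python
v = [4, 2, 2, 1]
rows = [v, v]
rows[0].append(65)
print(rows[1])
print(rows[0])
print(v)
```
[4, 2, 2, 1, 65]
[4, 2, 2, 1, 65]
[4, 2, 2, 1, 65]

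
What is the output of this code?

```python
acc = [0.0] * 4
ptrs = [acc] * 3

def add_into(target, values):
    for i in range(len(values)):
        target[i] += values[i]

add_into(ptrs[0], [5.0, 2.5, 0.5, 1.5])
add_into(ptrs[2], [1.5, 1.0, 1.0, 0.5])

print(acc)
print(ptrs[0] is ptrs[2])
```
[6.5, 3.5, 1.5, 2.0]
True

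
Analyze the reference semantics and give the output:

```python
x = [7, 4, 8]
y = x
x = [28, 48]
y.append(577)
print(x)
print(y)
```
[28, 48]
[7, 4, 8, 577]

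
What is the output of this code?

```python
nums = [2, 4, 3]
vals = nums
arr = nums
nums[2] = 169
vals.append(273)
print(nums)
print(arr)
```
[2, 4, 169, 273]
[2, 4, 169, 273]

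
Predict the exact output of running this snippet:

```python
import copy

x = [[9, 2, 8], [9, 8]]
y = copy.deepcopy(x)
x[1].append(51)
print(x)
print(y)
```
[[9, 2, 8], [9, 8, 51]]
[[9, 2, 8], [9, 8]]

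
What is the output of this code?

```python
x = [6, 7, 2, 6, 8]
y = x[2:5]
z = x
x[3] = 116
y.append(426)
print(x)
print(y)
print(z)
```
[6, 7, 2, 116, 8]
[2, 6, 8, 426]
[6, 7, 2, 116, 8]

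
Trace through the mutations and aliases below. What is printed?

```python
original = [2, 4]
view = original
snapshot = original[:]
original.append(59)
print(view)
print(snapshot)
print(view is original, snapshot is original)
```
[2, 4, 59]
[2, 4]
True False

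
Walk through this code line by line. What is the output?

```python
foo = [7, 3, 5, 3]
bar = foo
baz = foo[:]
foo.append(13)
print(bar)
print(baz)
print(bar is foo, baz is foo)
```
[7, 3, 5, 3, 13]
[7, 3, 5, 3]
True False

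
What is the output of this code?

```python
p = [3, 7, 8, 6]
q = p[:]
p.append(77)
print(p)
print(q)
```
[3, 7, 8, 6, 77]
[3, 7, 8, 6]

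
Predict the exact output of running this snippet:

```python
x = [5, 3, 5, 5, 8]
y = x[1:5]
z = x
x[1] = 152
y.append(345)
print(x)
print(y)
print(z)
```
[5, 152, 5, 5, 8]
[3, 5, 5, 8, 345]
[5, 152, 5, 5, 8]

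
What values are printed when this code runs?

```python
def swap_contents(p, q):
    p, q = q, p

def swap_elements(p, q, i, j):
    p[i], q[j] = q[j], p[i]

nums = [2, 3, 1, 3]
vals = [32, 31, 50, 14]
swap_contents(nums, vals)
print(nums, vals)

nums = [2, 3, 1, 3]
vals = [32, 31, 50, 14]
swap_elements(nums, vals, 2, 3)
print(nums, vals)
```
[2, 3, 1, 3] [32, 31, 50, 14]
[2, 3, 14, 3] [32, 31, 50, 1]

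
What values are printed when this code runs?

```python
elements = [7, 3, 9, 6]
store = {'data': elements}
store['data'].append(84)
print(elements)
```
[7, 3, 9, 6, 84]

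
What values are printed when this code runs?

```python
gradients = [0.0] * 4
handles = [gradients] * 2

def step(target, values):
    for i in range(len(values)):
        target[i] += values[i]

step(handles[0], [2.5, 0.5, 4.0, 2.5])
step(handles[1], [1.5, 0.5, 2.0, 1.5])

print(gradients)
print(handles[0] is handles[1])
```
[4.0, 1.0, 6.0, 4.0]
True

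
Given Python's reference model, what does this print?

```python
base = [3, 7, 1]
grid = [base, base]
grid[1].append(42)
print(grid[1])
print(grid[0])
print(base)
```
[3, 7, 1, 42]
[3, 7, 1, 42]
[3, 7, 1, 42]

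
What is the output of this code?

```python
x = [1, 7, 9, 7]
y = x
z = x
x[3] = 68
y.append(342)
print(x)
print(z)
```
[1, 7, 9, 68, 342]
[1, 7, 9, 68, 342]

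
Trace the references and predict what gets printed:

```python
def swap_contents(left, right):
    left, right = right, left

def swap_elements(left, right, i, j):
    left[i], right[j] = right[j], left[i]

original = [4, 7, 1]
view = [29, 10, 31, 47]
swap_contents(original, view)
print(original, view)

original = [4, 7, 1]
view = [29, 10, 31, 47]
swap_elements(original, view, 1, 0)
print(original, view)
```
[4, 7, 1] [29, 10, 31, 47]
[4, 29, 1] [7, 10, 31, 47]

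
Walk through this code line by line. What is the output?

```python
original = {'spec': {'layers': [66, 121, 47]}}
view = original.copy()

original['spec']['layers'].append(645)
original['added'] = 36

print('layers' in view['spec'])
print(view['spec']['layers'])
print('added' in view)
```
True
[66, 121, 47, 645]
False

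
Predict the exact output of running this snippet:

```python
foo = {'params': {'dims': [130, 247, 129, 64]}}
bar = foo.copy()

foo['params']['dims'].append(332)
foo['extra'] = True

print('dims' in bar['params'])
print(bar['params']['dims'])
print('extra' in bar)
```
True
[130, 247, 129, 64, 332]
False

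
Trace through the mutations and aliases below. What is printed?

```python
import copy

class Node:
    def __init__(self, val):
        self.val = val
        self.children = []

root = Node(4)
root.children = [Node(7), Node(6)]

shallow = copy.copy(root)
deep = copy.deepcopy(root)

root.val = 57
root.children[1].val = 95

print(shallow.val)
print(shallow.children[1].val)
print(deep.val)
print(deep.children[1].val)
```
4
95
4
6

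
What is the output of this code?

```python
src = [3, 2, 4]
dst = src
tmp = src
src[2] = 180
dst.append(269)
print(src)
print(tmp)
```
[3, 2, 180, 269]
[3, 2, 180, 269]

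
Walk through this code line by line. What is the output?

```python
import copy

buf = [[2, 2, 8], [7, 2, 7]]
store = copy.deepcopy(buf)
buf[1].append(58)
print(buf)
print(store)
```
[[2, 2, 8], [7, 2, 7, 58]]
[[2, 2, 8], [7, 2, 7]]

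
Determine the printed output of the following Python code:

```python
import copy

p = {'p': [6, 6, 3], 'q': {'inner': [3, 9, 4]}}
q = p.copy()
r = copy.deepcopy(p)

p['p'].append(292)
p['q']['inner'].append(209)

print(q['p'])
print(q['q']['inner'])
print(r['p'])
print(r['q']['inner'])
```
[6, 6, 3, 292]
[3, 9, 4, 209]
[6, 6, 3]
[3, 9, 4]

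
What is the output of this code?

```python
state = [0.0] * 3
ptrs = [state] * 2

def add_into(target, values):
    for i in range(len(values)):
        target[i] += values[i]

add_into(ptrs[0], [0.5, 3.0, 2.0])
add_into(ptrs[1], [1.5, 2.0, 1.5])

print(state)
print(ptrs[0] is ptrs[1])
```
[2.0, 5.0, 3.5]
True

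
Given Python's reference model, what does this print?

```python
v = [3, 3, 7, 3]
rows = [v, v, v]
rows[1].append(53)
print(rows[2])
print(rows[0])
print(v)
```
[3, 3, 7, 3, 53]
[3, 3, 7, 3, 53]
[3, 3, 7, 3, 53]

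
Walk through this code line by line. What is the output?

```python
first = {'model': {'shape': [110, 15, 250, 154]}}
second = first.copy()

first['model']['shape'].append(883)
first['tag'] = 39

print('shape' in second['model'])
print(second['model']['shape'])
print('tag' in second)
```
True
[110, 15, 250, 154, 883]
False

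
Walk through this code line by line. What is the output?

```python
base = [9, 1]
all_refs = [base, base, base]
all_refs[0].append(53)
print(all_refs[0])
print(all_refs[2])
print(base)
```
[9, 1, 53]
[9, 1, 53]
[9, 1, 53]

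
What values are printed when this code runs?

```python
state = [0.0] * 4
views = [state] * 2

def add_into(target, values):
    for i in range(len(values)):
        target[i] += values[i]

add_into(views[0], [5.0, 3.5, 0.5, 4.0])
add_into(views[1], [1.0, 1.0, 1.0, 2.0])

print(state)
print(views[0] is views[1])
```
[6.0, 4.5, 1.5, 6.0]
True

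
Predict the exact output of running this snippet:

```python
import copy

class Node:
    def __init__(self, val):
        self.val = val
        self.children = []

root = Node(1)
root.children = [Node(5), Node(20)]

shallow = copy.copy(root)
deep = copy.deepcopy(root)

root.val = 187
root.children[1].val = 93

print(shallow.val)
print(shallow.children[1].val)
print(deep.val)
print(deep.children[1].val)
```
1
93
1
20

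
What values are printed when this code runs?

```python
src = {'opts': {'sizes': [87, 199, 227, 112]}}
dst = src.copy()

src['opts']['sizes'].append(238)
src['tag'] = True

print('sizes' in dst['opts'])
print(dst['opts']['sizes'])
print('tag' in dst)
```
True
[87, 199, 227, 112, 238]
False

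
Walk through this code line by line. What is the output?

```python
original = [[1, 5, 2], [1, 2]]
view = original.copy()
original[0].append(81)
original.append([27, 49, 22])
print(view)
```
[[1, 5, 2, 81], [1, 2]]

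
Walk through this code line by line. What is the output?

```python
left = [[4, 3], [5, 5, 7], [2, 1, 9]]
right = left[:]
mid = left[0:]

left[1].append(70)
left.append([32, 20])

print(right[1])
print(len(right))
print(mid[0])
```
[5, 5, 7, 70]
3
[4, 3]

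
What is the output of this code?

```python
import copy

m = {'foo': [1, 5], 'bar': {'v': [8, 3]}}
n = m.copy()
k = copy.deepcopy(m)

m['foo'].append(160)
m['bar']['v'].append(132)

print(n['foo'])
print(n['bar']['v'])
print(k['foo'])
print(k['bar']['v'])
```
[1, 5, 160]
[8, 3, 132]
[1, 5]
[8, 3]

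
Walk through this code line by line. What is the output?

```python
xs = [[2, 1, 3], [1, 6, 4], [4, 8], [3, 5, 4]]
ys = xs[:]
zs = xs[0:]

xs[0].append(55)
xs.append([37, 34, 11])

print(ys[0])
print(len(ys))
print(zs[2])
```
[2, 1, 3, 55]
4
[4, 8]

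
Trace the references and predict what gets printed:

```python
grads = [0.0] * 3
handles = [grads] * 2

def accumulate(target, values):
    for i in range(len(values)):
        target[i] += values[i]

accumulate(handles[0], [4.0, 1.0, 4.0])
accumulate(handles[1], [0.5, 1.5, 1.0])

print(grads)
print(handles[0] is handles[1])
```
[4.5, 2.5, 5.0]
True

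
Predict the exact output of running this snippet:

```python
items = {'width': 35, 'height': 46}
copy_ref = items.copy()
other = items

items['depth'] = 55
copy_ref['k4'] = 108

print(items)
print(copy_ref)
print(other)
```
{'width': 35, 'height': 46, 'depth': 55}
{'width': 35, 'height': 46, 'k4': 108}
{'width': 35, 'height': 46, 'depth': 55}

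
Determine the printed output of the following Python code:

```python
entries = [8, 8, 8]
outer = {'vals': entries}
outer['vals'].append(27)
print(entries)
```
[8, 8, 8, 27]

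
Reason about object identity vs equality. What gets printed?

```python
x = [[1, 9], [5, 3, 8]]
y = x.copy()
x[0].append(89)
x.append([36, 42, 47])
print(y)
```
[[1, 9, 89], [5, 3, 8]]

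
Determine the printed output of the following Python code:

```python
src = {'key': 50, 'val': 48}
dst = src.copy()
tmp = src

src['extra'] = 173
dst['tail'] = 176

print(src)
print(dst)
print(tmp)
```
{'key': 50, 'val': 48, 'extra': 173}
{'key': 50, 'val': 48, 'tail': 176}
{'key': 50, 'val': 48, 'extra': 173}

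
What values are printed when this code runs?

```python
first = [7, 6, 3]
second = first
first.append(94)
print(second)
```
[7, 6, 3, 94]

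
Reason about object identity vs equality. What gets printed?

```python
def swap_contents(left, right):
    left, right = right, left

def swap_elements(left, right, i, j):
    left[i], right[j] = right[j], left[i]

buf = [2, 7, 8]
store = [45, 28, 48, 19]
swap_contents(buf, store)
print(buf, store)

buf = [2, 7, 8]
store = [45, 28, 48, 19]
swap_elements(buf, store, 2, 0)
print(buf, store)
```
[2, 7, 8] [45, 28, 48, 19]
[2, 7, 45] [8, 28, 48, 19]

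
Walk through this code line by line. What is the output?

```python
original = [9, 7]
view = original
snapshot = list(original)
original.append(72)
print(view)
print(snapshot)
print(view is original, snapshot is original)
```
[9, 7, 72]
[9, 7]
True False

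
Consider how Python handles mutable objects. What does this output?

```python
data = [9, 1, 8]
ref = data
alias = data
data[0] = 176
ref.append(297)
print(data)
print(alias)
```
[176, 1, 8, 297]
[176, 1, 8, 297]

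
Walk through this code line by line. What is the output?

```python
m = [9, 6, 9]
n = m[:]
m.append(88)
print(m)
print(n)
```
[9, 6, 9, 88]
[9, 6, 9]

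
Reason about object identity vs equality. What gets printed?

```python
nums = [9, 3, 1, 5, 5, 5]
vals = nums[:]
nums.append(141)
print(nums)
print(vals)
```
[9, 3, 1, 5, 5, 5, 141]
[9, 3, 1, 5, 5, 5]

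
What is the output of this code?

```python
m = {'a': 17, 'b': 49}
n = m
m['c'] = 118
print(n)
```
{'a': 17, 'b': 49, 'c': 118}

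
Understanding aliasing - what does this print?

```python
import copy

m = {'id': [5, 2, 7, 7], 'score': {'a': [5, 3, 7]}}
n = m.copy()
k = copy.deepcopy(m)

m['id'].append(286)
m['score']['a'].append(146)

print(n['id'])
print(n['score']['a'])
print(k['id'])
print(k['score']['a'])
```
[5, 2, 7, 7, 286]
[5, 3, 7, 146]
[5, 2, 7, 7]
[5, 3, 7]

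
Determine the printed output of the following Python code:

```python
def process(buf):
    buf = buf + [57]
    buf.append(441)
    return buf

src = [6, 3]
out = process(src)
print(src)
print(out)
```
[6, 3]
[6, 3, 57, 441]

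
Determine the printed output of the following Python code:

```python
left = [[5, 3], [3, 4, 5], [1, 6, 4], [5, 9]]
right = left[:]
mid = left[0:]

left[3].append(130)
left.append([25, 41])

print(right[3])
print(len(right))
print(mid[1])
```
[5, 9, 130]
4
[3, 4, 5]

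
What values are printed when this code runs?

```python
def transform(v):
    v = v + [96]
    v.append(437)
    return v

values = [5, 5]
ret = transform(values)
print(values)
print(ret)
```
[5, 5]
[5, 5, 96, 437]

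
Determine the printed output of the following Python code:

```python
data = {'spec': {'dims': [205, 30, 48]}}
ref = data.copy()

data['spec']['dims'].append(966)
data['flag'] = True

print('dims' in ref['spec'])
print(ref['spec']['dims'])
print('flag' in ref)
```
True
[205, 30, 48, 966]
False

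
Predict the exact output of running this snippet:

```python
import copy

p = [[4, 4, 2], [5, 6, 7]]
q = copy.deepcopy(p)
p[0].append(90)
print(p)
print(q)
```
[[4, 4, 2, 90], [5, 6, 7]]
[[4, 4, 2], [5, 6, 7]]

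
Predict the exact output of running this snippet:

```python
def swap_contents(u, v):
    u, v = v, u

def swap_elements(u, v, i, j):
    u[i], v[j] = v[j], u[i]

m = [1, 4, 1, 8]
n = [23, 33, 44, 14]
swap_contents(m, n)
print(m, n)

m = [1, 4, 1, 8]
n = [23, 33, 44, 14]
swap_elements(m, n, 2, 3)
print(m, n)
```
[1, 4, 1, 8] [23, 33, 44, 14]
[1, 4, 14, 8] [23, 33, 44, 1]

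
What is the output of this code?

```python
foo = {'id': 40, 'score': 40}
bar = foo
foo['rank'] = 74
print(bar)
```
{'id': 40, 'score': 40, 'rank': 74}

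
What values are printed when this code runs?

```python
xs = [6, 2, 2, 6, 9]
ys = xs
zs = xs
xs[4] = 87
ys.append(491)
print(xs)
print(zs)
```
[6, 2, 2, 6, 87, 491]
[6, 2, 2, 6, 87, 491]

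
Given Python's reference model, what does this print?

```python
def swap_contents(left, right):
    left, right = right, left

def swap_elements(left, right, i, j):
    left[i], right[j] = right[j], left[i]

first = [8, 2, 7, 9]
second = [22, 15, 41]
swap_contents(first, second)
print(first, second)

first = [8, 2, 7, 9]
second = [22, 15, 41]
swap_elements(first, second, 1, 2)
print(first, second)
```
[8, 2, 7, 9] [22, 15, 41]
[8, 41, 7, 9] [22, 15, 2]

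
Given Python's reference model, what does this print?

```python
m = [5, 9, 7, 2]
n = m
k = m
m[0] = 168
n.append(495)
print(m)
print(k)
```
[168, 9, 7, 2, 495]
[168, 9, 7, 2, 495]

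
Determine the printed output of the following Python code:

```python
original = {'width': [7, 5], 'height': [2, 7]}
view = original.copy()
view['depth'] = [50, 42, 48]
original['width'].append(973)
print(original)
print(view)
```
{'width': [7, 5, 973], 'height': [2, 7]}
{'width': [7, 5, 973], 'height': [2, 7], 'depth': [50, 42, 48]}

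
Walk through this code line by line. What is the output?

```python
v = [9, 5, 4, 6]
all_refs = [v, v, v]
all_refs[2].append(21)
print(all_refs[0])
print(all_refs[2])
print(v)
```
[9, 5, 4, 6, 21]
[9, 5, 4, 6, 21]
[9, 5, 4, 6, 21]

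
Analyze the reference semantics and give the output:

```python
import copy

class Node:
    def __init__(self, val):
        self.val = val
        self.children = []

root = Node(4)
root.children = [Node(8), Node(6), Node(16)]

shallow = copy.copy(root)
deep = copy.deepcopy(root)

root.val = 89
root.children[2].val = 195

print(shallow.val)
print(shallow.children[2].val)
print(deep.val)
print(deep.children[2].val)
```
4
195
4
16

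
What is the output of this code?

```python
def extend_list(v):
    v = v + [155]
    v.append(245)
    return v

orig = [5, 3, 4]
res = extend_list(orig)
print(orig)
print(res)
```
[5, 3, 4]
[5, 3, 4, 155, 245]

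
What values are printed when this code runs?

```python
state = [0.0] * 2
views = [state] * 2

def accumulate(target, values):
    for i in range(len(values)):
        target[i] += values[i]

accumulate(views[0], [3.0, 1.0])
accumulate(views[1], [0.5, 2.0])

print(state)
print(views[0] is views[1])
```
[3.5, 3.0]
True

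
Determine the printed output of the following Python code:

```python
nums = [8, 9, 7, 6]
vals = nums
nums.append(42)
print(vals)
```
[8, 9, 7, 6, 42]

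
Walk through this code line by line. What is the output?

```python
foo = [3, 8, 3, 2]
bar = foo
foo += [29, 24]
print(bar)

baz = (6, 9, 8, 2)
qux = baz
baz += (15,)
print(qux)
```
[3, 8, 3, 2, 29, 24]
(6, 9, 8, 2)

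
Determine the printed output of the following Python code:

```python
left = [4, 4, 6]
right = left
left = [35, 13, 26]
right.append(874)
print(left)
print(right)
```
[35, 13, 26]
[4, 4, 6, 874]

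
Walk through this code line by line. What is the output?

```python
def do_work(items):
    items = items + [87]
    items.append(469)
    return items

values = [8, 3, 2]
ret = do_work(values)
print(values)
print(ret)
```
[8, 3, 2]
[8, 3, 2, 87, 469]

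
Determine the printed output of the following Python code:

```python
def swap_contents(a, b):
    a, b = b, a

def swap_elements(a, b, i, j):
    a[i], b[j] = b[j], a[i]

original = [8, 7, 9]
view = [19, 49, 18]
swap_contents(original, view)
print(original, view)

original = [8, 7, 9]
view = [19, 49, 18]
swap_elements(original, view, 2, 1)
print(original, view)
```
[8, 7, 9] [19, 49, 18]
[8, 7, 49] [19, 9, 18]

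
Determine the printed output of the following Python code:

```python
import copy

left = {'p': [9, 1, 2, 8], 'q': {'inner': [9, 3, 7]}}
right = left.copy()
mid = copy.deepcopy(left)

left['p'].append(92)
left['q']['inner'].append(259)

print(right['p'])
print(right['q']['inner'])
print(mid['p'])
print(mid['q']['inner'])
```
[9, 1, 2, 8, 92]
[9, 3, 7, 259]
[9, 1, 2, 8]
[9, 3, 7]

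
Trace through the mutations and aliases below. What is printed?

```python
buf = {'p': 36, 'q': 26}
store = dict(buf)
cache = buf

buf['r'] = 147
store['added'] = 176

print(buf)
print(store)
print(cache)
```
{'p': 36, 'q': 26, 'r': 147}
{'p': 36, 'q': 26, 'added': 176}
{'p': 36, 'q': 26, 'r': 147}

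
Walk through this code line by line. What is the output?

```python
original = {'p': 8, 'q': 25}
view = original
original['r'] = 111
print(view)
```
{'p': 8, 'q': 25, 'r': 111}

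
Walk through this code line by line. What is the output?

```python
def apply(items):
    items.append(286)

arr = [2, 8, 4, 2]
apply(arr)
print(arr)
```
[2, 8, 4, 2, 286]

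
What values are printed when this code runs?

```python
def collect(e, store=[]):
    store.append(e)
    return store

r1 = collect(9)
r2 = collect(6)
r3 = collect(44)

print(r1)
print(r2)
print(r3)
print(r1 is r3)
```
[9, 6, 44]
[9, 6, 44]
[9, 6, 44]
True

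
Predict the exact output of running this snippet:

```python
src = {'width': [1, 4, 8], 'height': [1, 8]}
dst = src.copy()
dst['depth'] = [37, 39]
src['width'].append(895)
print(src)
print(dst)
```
{'width': [1, 4, 8, 895], 'height': [1, 8]}
{'width': [1, 4, 8, 895], 'height': [1, 8], 'depth': [37, 39]}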